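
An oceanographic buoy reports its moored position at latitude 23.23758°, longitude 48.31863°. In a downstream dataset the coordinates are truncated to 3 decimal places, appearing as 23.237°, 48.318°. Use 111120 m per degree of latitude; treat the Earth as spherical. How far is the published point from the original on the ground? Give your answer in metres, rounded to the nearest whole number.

The latitude changed by +0.00058° and the longitude by +0.00063°.
N–S: 0.00058° × 111120 m/° = 64.4496 m.
East–west at this latitude: 0.00063° × 111120 × cos 23.237° ≈ 0.00063 × 102106 = 64.3268 m.
Distance: √(64.4496² + 64.3268²) ≈ 91.0587 m.

91 metres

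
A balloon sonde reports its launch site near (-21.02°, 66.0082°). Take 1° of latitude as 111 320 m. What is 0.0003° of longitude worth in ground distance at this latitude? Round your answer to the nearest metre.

31 metres

At 21.02° a degree of longitude is 111320 × cos 21.02° ≈ 103912 m, so 0.0003° corresponds to 31.1737 m.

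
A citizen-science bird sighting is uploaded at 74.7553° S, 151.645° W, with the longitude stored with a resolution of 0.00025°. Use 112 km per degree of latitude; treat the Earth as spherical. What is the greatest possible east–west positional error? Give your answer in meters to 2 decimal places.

With a 0.00025° grid the true value lies within half a step, ±0.00025°/2 = ±0.000125°, of the stored one.
Parallels shrink by cos φ, so at 74.7553° a degree of longitude is 112000 × 0.2629 ≈ 29449.5 m.
Maximum E–W displacement: 0.000125 × 29449.5 = 3.68119 m.

3.68 meters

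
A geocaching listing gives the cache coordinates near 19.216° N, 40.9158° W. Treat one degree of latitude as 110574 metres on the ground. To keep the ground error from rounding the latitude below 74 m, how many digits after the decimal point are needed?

One degree of latitude covers 110574 m.
N decimal places → at most half a unit in the last place, 0.5 × 10⁻ᴺ° = 110574/2 × 10⁻ᴺ m.
Setting 55287 × 10⁻ᴺ ≤ 74 gives 10ᴺ ≥ 747.1, i.e. N ≥ 2.87.
N = 2 would give 553 m (too coarse); N = 3 gives 55.3 m ≤ 74 m.

3 decimal places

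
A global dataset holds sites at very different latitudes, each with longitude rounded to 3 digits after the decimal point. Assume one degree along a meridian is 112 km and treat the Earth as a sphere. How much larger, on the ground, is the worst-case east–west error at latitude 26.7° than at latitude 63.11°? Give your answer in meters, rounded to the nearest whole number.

25 meters

Rounding to 3 decimal places leaves the longitude within ±0.0005° of the true value.
At 26.7°: 0.0005° × 112000 × cos 26.7° = 0.0005 × 112000 × 0.8934 ≈ 50.029 m.
At 63.11°: 0.0005° × 112000 × cos 63.11° = 0.0005 × 112000 × 0.4523 ≈ 25.328 m.
So the lower-latitude error exceeds the higher by 50.029 − 25.328 = 24.701 m.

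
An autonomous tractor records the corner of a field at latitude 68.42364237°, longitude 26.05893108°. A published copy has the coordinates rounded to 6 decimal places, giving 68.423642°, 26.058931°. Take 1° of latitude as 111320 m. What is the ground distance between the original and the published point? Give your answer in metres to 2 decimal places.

0.04 metres

The latitude changed by +0.00000037° and the longitude by +0.00000008°.
North–south shift: 0.00000037 × 111320 = 0.0411884 m.
E–W at 68.4236°: 0.00000008° × 111320 × cos 68.4236° = 0.00000008 × 111320 × 0.3677 ≈ 0.00327495 m.
Hypotenuse of the two orthogonal shifts: √(0.0411884² + 0.00327495²) = 0.0413184 m.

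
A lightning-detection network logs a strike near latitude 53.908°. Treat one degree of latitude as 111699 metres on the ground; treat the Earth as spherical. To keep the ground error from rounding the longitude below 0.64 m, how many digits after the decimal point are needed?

At 53.908° one degree of longitude covers 111699 × cos 53.908° ≈ 111699 × 0.5891 ≈ 65800 m.
Rounding to N decimal places gives at most 0.5 × 10⁻ᴺ degrees of error, i.e. 0.5 × 10⁻ᴺ × 65800 m.
Setting 32900 × 10⁻ᴺ ≤ 0.64 gives 10ᴺ ≥ 5.141e+04, i.e. N ≥ 4.71.
So 5 decimal places suffice (0.329 m); 4 would allow up to 3.29 m.

5 decimal places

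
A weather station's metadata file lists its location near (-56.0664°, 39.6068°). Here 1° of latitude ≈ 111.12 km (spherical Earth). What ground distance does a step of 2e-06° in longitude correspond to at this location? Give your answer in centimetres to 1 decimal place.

2e-06° of longitude at 56.0664° is 2e-06 × 111120 × cos 56.0664° ≈ 2e-06 × 62030.7 = 0.124061 m.
That is 0.124061 m = 12.406 cm.

12.4 centimetres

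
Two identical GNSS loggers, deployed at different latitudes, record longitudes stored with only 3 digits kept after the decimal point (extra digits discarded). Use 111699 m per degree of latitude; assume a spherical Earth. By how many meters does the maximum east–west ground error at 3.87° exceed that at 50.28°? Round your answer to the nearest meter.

Truncating at 3 decimal places can drop up to a full unit in the last place, so the longitude may be off by as much as 0.001°.
At 3.87°: 0.001° × 111699 × cos 3.87° = 0.001 × 111699 × 0.9977 ≈ 111.44 m.
Error at 50.28° = 0.001° × 111699 × cos 50.28° ≈ 111.7 × 0.6390 = 71.38 m.
So the lower-latitude error exceeds the higher by 111.44 − 71.38 = 40.065 m.

40 meters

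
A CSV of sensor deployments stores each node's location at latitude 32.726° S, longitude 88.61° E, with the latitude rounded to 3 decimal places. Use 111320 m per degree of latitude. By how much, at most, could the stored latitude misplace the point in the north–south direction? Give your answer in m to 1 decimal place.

55.7 m

Rounding to 3 decimal places leaves the latitude within ±0.0005° of the true value.
So the N–S error is at most 0.0005 × 111320 = 55.66 m.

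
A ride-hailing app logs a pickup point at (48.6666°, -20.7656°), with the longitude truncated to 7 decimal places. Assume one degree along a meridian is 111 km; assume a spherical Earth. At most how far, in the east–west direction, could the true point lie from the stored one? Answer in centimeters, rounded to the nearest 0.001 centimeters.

0.733 centimeters

Truncating at 7 decimal places can drop up to a full unit in the last place, so the longitude may be off by as much as 1e-07°.
One degree of longitude at 48.6666° is 111000 × cos 48.6666° ≈ 111000 × 0.6604 = 73308.8 m.
East–west error: 1e-07° × 73308.8 m/° ≈ 0.00733088 m.
That is 0.00733088 m = 0.73309 cm.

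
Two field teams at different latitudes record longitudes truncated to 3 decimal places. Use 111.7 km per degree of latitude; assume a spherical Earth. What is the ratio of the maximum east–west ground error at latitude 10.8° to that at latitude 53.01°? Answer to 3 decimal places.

1.633

Truncating at 3 decimal places can drop up to a full unit in the last place, so the longitude may be off by as much as 0.001°.
At 10.8°: 0.001° × 111700 × cos 10.8° = 0.001 × 111700 × 0.9823 ≈ 109.72 m.
At 53.01°: 0.001° × 111700 × cos 53.01° = 0.001 × 111700 × 0.6017 ≈ 67.207 m.
Ratio: 109.72 / 67.207 = cos 10.8° / cos 53.01° ≈ 1.6326.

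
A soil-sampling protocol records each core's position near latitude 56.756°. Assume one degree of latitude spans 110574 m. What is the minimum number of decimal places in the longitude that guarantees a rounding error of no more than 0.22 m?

6 decimal places

At 56.756° one degree of longitude covers 110574 × cos 56.756° ≈ 110574 × 0.5482 ≈ 60617.3 m.
Rounding to N decimal places gives at most 0.5 × 10⁻ᴺ degrees of error, i.e. 0.5 × 10⁻ᴺ × 60617.3 m.
Setting 30308.6 × 10⁻ᴺ ≤ 0.22 gives 10ᴺ ≥ 1.378e+05, i.e. N ≥ 5.14.
So 6 decimal places suffice (0.0303 m); 5 would allow up to 0.303 m.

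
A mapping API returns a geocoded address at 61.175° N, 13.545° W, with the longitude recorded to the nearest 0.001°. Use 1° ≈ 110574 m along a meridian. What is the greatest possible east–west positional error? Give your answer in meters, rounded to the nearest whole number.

Rounding to 3 decimal places leaves the longitude within ±0.0005° of the true value.
Parallels shrink by cos φ, so at 61.175° a degree of longitude is 110574 × 0.4821 ≈ 53311.7 m.
Maximum E–W displacement: 0.0005 × 53311.7 = 26.6559 m.

27 meters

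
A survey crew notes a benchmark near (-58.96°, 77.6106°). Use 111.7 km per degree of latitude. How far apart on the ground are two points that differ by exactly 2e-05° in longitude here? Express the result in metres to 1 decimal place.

2e-05° of longitude at 58.96° is 2e-05 × 111700 × cos 58.96° ≈ 2e-05 × 57596.6 = 1.15193 m.

1.2 metres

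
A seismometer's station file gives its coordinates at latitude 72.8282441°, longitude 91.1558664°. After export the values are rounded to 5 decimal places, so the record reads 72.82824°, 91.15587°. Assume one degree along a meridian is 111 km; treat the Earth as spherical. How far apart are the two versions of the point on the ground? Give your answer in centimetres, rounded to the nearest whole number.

47 centimetres

Δlat = 72.8282441 − 72.82824 = +0.0000041°; Δlon = 91.1558664 − 91.15587 = -0.0000036°.
North–south shift: 0.0000041 × 111000 = 0.4551 m.
East–west at this latitude: -0.0000036° × 111000 × cos 72.8282° ≈ -0.0000036 × 32771.3 = -0.117977 m.
Distance: √(0.4551² + 0.117977²) ≈ 0.470143 m.
That is 0.470143 m = 47.014 cm.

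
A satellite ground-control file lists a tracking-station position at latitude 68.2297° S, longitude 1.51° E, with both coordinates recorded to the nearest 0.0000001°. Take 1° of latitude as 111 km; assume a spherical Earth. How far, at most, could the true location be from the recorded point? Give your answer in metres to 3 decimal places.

0.006 metres

Rounding to 7 decimal places leaves each coordinate within ±5e-08° of the true value.
N–S: 5e-08° × 111000 m/° = 0.00555 m.
E–W at 68.2297°: 5e-08° × 111000 × cos 68.2297° = 5e-08 × 111000 × 0.3709 ≈ 0.00205842 m.
The two errors are perpendicular, so the maximum displacement is √(0.00555² + 0.00205842²) ≈ 0.00591943 m.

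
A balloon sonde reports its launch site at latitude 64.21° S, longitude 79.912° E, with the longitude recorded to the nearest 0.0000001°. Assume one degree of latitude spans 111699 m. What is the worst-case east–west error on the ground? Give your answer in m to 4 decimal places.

Rounding to 7 decimal places leaves the longitude within ±5e-08° of the true value.
One degree of longitude at 64.21° is 111699 × cos 64.21° ≈ 111699 × 0.4351 = 48597.3 m.
So at most 5e-08° × 48597.3 ≈ 0.00242987 m east–west.

0.0024 m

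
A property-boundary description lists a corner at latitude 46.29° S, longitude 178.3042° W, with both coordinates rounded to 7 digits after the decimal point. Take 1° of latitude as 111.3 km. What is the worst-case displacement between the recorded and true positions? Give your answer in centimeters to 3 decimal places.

Rounding to 7 decimal places leaves each coordinate within ±5e-08° of the true value.
Latitude error → 5e-08 × 111300 = 0.005565 m along the meridian.
Longitude error → 5e-08 × 111300 × cos 46.29° = 5e-08 × 111300 × 0.6910 ≈ 0.00384546 m.
Combining orthogonally: (0.005565² + 0.00384546²)^½ ≈ 0.00676438 m.
That is 0.00676438 m = 0.67644 cm.

0.676 centimeters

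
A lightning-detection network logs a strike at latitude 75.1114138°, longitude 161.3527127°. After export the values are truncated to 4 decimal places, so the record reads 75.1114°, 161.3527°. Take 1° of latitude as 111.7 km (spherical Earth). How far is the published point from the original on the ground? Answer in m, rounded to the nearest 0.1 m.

1.6 m

Δlat = 75.1114138 − 75.1114 = +0.0000138°; Δlon = 161.3527127 − 161.3527 = +0.0000127°.
N–S: 0.0000138° × 111700 m/° = 1.54146 m.
East–west at this latitude: 0.0000127° × 111700 × cos 75.1114° ≈ 0.0000127 × 28700.3 = 0.364493 m.
Distance: √(1.54146² + 0.364493²) ≈ 1.58397 m.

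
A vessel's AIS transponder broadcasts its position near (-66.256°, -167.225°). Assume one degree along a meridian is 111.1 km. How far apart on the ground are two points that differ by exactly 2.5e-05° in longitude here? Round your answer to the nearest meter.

1 meters

One degree of longitude here spans 111100 × cos 66.256° = 111100 × 0.4027 ≈ 44734.5 m; 2.5e-05° of that is 1.11836 m.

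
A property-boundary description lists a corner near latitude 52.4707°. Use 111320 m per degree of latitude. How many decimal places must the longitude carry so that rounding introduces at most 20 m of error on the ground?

At 52.4707° one degree of longitude covers 111320 × cos 52.4707° ≈ 111320 × 0.6092 ≈ 67812.5 m.
N decimal places → at most half a unit in the last place, 0.5 × 10⁻ᴺ° = 67812.5/2 × 10⁻ᴺ m.
Need 0.5 × 67812.5 × 10⁻ᴺ ≤ 20 → 10⁻ᴺ ≤ 5.899e-04, so N ≥ 3.23.
N = 3 would give 33.9 m (too coarse); N = 4 gives 3.39 m ≤ 20 m.

4 decimal places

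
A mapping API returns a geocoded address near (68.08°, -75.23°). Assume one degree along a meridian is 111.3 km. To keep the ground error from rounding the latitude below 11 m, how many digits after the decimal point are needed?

4

One degree of latitude covers 111300 m.
With N decimal places the half-ulp bound is 0.5·10⁻ᴺ°, or 0.5·10⁻ᴺ × 111300 m on the ground.
Setting 55650 × 10⁻ᴺ ≤ 11 gives 10ᴺ ≥ 5059, i.e. N ≥ 3.70.
N = 3 would give 55.6 m (too coarse); N = 4 gives 5.57 m ≤ 11 m.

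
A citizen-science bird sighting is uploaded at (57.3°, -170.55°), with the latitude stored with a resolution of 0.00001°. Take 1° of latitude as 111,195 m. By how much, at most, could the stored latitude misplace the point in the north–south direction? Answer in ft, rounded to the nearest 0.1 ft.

1.8 ft

With a 0.00001° grid the true value lies within half a step, ±0.00001°/2 = ±5e-06°, of the stored one.
So the N–S error is at most 5e-06 × 111195 = 0.555975 m.
In feet: 0.555975 m ÷ 0.3048 ≈ 1.8241 ft.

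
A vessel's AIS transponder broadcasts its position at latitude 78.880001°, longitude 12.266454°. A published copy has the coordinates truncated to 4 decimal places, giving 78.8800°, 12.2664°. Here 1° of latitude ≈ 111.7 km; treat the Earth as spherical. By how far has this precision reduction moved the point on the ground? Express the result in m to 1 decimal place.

1.2 m

The latitude changed by +0.000001° and the longitude by +0.000054°.
N–S: 0.000001° × 111700 m/° = 0.1117 m.
East–west at this latitude: 0.000054° × 111700 × cos 78.88° ≈ 0.000054 × 21543 = 1.16332 m.
Distance: √(0.1117² + 1.16332²) ≈ 1.16867 m.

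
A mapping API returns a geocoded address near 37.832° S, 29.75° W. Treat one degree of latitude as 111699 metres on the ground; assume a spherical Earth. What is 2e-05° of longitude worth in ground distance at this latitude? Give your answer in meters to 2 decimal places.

At 37.832° a degree of longitude is 111699 × cos 37.832° ≈ 88221.3 m, so 2e-05° corresponds to 1.76443 m.

1.76 meters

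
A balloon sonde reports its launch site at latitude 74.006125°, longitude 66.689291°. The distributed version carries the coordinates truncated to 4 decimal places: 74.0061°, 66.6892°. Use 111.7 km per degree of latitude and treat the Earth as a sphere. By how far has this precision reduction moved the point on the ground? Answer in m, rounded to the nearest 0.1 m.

Δlat = 74.006125 − 74.0061 = +0.000025°; Δlon = 66.689291 − 66.6892 = +0.000091°.
N–S: 0.000025° × 111700 m/° = 2.7925 m.
E–W at 74.0061°: 0.000091° × 111700 × cos 74.0061° = 0.000091 × 111700 × 0.2755 ≈ 2.80073 m.
Hypotenuse of the two orthogonal shifts: √(2.7925² + 2.80073²) = 3.95502 m.

4.0 m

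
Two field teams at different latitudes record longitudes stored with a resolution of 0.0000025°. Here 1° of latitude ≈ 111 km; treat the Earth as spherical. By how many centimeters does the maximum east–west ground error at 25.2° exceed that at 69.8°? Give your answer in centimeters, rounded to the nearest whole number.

8 centimeters

With a 0.0000025° grid the true value lies within half a step, ±0.0000025°/2 = ±1.25e-06°, of the stored one.
Error at 25.2° = 1.25e-06° × 111000 × cos 25.2° ≈ 0.13875 × 0.9048 = 0.12554 m.
At 69.8°: 1.25e-06° × 111000 × cos 69.8° = 1.25e-06 × 111000 × 0.3453 ≈ 0.04791 m.
Difference: 0.12554 − 0.04791 = 0.077635 m.
That is 0.0776346 m = 7.7635 cm.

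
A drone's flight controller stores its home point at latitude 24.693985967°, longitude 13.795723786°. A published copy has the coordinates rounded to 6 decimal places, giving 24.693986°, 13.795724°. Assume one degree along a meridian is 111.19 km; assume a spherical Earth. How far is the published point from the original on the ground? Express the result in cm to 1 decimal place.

The latitude changed by -0.000000033° and the longitude by -0.000000214°.
North–south shift: -0.000000033 × 111190 = -0.00366927 m.
E–W at 24.694°: -0.000000214° × 111190 × cos 24.694° = -0.000000214 × 111190 × 0.9086 ≈ -0.0216187 m.
Distance: √(0.00366927² + 0.0216187²) ≈ 0.0219279 m.
That is 0.0219279 m = 2.1928 cm.

2.2 cm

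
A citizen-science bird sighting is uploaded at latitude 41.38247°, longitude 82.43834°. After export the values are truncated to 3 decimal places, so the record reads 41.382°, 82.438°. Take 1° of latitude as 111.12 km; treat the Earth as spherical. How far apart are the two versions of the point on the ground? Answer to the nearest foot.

195 feet

Δlat = 41.38247 − 41.382 = +0.00047°; Δlon = 82.43834 − 82.438 = +0.00034°.
North–south shift: 0.00047 × 111120 = 52.2264 m.
East–west at this latitude: 0.00034° × 111120 × cos 41.382° ≈ 0.00034 × 83375.4 = 28.3476 m.
Combined displacement = (52.2264² + 28.3476²)^½ ≈ 59.4238 m.
In feet: 59.4238 m ÷ 0.3048 ≈ 194.96 ft.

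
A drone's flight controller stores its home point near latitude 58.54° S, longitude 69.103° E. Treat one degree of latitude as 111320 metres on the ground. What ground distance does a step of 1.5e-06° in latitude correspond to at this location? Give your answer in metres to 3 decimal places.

0.167 metres

Along a meridian 1.5e-06° is 1.5e-06 × 111320 = 0.16698 m.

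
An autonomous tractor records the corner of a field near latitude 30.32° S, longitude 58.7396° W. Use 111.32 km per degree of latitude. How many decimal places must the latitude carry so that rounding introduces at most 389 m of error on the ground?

3

One degree of latitude covers 111320 m.
Rounding to N decimal places gives at most 0.5 × 10⁻ᴺ degrees of error, i.e. 0.5 × 10⁻ᴺ × 111320 m.
Setting 55660 × 10⁻ᴺ ≤ 389 gives 10ᴺ ≥ 143.1, i.e. N ≥ 2.16.
N = 2 would give 557 m (too coarse); N = 3 gives 55.7 m ≤ 389 m.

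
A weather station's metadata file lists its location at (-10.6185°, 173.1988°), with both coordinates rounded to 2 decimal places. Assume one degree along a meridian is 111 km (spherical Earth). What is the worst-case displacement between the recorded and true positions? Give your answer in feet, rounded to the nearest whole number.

2553 feet

Rounding to 2 decimal places leaves each coordinate within ±0.005° of the true value.
North–south component: 0.005° × 111000 = 555 m.
E–W at 10.6185°: 0.005° × 111000 × cos 10.6185° = 0.005 × 111000 × 0.9829 ≈ 545.496 m.
Worst case both components are at the extreme and orthogonal: √(555² + 545.496²) ≈ 778.197 m.
Converting: 778.197 m × 3.2808 ft/m ≈ 2553.1 ft.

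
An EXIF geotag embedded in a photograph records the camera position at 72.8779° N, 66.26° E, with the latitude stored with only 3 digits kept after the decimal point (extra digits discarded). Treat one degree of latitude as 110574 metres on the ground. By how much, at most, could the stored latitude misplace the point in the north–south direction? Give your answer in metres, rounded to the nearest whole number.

Truncating at 3 decimal places can drop up to a full unit in the last place, so the latitude may be off by as much as 0.001°.
North–south distance: 0.001° × 110574 m/° = 110.574 m.

111 metres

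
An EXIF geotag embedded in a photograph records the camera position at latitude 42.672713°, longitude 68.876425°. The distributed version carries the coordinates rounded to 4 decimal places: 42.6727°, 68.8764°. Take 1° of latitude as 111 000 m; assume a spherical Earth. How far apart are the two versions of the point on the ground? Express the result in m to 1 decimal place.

The latitude changed by +0.000013° and the longitude by +0.000025°.
North–south shift: 0.000013 × 111000 = 1.443 m.
E–W at 42.6727°: 0.000025° × 111000 × cos 42.6727° = 0.000025 × 111000 × 0.7352 ≈ 2.04028 m.
Hypotenuse of the two orthogonal shifts: √(1.443² + 2.04028²) = 2.499 m.

2.5 m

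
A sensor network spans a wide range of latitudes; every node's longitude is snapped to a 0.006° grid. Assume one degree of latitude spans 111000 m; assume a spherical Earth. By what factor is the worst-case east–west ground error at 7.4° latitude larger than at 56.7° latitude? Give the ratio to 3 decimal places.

With a 0.006° grid the true value lies within half a step, ±0.006°/2 = ±0.003°, of the stored one.
At 7.4°: 0.003° × 111000 × cos 7.4° = 0.003 × 111000 × 0.9917 ≈ 330.23 m.
Error at 56.7° = 0.003° × 111000 × cos 56.7° ≈ 333 × 0.5490 = 182.82 m.
Ratio: 330.23 / 182.82 = cos 7.4° / cos 56.7° ≈ 1.8062.

1.806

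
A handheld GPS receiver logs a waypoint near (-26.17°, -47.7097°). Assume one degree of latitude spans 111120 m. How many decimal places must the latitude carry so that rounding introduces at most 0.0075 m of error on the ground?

One degree of latitude covers 111120 m.
N decimal places → at most half a unit in the last place, 0.5 × 10⁻ᴺ° = 111120/2 × 10⁻ᴺ m.
Setting 55560 × 10⁻ᴺ ≤ 0.0075 gives 10ᴺ ≥ 7.408e+06, i.e. N ≥ 6.87.
At 6 places the error can reach 0.0556 m, but 7 places keeps it to 0.00556 m.

7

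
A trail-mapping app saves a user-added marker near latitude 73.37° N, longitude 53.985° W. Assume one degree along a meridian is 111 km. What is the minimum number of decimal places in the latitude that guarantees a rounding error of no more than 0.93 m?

One degree of latitude covers 111000 m.
With N decimal places the half-ulp bound is 0.5·10⁻ᴺ°, or 0.5·10⁻ᴺ × 111000 m on the ground.
Setting 55500 × 10⁻ᴺ ≤ 0.93 gives 10ᴺ ≥ 5.968e+04, i.e. N ≥ 4.78.
N = 4 would give 5.55 m (too coarse); N = 5 gives 0.555 m ≤ 0.93 m.

5 decimal places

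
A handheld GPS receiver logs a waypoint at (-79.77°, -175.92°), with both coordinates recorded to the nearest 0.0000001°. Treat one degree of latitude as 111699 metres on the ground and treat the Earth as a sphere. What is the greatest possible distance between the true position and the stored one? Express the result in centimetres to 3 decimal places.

0.567 centimetres

Rounding to 7 decimal places leaves each coordinate within ±5e-08° of the true value.
North–south component: 5e-08° × 111699 = 0.00558495 m.
East–west component at 79.77°: 5e-08° × 111699 × cos 79.77° ≈ 5e-08 × 19837.7 ≈ 0.000991887 m.
Worst case both components are at the extreme and orthogonal: √(0.00558495² + 0.000991887²) ≈ 0.00567235 m.
That is 0.00567235 m = 0.56723 cm.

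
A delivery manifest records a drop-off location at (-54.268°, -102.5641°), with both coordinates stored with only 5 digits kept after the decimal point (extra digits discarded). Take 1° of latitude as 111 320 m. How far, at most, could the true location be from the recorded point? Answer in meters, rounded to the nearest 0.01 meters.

1.29 meters

Truncating at 5 decimal places can drop up to a full unit in the last place, so each coordinate may be off by as much as 1e-05°.
N–S: 1e-05° × 111320 m/° = 1.1132 m.
E–W at 54.268°: 1e-05° × 111320 × cos 54.268° = 1e-05 × 111320 × 0.5840 ≈ 0.650103 m.
Combining orthogonally: (1.1132² + 0.650103²)^½ ≈ 1.28913 m.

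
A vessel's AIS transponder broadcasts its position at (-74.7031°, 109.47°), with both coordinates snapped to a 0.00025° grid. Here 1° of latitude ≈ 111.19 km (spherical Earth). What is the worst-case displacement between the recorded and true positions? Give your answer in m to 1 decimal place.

With a 0.00025° grid the true value lies within half a step, ±0.00025°/2 = ±0.000125°, of the stored one.
N–S: 0.000125° × 111190 m/° = 13.8987 m.
East–west component at 74.7031°: 0.000125° × 111190 × cos 74.7031° ≈ 0.000125 × 29334.2 ≈ 3.66678 m.
Worst case both components are at the extreme and orthogonal: √(13.8987² + 3.66678²) ≈ 14.3743 m.

14.4 m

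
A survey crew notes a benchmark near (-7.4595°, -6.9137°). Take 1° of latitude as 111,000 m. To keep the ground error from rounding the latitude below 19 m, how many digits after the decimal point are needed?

4 decimal places

One degree of latitude covers 111000 m.
N decimal places → at most half a unit in the last place, 0.5 × 10⁻ᴺ° = 111000/2 × 10⁻ᴺ m.
Need 0.5 × 111000 × 10⁻ᴺ ≤ 19 → 10⁻ᴺ ≤ 3.423e-04, so N ≥ 3.47.
N = 3 would give 55.5 m (too coarse); N = 4 gives 5.55 m ≤ 19 m.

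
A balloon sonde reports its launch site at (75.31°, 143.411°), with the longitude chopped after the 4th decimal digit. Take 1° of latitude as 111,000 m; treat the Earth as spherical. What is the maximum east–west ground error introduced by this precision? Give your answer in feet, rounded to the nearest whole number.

9 feet

Truncating at 4 decimal places can drop up to a full unit in the last place, so the longitude may be off by as much as 0.0001°.
At latitude 75.31° a degree of longitude spans 111000 m × cos 75.31° = 111000 × 0.2536 ≈ 28148.4 m.
Maximum E–W displacement: 0.0001 × 28148.4 = 2.81484 m.
Converting: 2.81484 m × 3.2808 ft/m ≈ 9.235 ft.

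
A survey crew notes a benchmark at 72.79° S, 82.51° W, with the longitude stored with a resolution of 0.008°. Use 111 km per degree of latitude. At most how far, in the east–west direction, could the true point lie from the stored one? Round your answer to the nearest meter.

131 meters

With a 0.008° grid the true value lies within half a step, ±0.008°/2 = ±0.004°, of the stored one.
Parallels shrink by cos φ, so at 72.79° a degree of longitude is 111000 × 0.2959 ≈ 32842.1 m.
East–west error: 0.004° × 32842.1 m/° ≈ 131.368 m.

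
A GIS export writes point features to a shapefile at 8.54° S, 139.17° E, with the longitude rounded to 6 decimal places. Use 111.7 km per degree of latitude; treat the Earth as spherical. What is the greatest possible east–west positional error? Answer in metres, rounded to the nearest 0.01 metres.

Rounding to 6 decimal places leaves the longitude within ±5e-07° of the true value.
At latitude 8.54° a degree of longitude spans 111700 m × cos 8.54° = 111700 × 0.9889 ≈ 110462 m.
Maximum E–W displacement: 5e-07 × 110462 = 0.0552308 m.

0.06 metres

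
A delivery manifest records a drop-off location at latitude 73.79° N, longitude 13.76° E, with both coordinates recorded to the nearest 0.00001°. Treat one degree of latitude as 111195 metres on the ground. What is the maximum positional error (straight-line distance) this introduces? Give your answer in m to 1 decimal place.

0.6 m

Rounding to 5 decimal places leaves each coordinate within ±5e-06° of the true value.
Latitude error → 5e-06 × 111195 = 0.555975 m along the meridian.
East–west component at 73.79°: 5e-06° × 111195 × cos 73.79° ≈ 5e-06 × 31041.1 ≈ 0.155205 m.
Combining orthogonally: (0.555975² + 0.155205²)^½ ≈ 0.577232 m.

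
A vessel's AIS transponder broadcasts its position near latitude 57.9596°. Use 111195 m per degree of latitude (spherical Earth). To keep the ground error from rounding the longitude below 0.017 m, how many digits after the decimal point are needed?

7 decimal places

At 57.9596° one degree of longitude covers 111195 × cos 57.9596° ≈ 111195 × 0.5305 ≈ 58990.8 m.
Rounding to N decimal places gives at most 0.5 × 10⁻ᴺ degrees of error, i.e. 0.5 × 10⁻ᴺ × 58990.8 m.
Need 0.5 × 58990.8 × 10⁻ᴺ ≤ 0.017 → 10⁻ᴺ ≤ 5.764e-07, so N ≥ 6.24.
N = 6 would give 0.0295 m (too coarse); N = 7 gives 0.00295 m ≤ 0.017 m.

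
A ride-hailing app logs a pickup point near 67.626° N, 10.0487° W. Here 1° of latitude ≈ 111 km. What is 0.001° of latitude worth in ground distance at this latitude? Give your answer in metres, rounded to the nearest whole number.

Along a meridian 0.001° is 0.001 × 111000 = 111 m.

111 metres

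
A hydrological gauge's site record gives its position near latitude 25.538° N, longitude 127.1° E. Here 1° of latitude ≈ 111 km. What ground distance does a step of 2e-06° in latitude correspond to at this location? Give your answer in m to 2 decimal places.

0.22 m

2e-06° × 111000 m/° = 0.222 m.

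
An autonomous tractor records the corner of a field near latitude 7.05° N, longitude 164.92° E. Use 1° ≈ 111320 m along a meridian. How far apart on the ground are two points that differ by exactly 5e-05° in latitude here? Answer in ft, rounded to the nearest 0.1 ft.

5e-05° × 111320 m/° = 5.566 m.
In feet: 5.566 m ÷ 0.3048 ≈ 18.261 ft.

18.3 ft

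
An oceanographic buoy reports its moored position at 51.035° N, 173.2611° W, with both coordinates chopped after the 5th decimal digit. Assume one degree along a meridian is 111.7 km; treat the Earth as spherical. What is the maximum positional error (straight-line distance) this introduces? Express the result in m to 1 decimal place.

1.3 m

Truncating at 5 decimal places can drop up to a full unit in the last place, so each coordinate may be off by as much as 1e-05°.
North–south component: 1e-05° × 111700 = 1.117 m.
Longitude error → 1e-05 × 111700 × cos 51.035° = 1e-05 × 111700 × 0.6288 ≈ 0.70242 m.
Combining orthogonally: (1.117² + 0.70242²)^½ ≈ 1.3195 m.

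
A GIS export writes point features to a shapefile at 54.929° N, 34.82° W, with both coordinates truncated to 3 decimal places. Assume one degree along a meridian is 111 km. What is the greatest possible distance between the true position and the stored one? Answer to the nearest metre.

Truncating at 3 decimal places can drop up to a full unit in the last place, so each coordinate may be off by as much as 0.001°.
N–S: 0.001° × 111000 m/° = 111 m.
Longitude error → 0.001 × 111000 × cos 54.929° = 0.001 × 111000 × 0.5746 ≈ 63.7796 m.
Worst case both components are at the extreme and orthogonal: √(111² + 63.7796²) ≈ 128.019 m.

128 metres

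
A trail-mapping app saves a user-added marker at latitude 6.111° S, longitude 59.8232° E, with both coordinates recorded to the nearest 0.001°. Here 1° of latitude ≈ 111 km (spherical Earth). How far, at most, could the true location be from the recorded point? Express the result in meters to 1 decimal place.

78.3 meters

Rounding to 3 decimal places leaves each coordinate within ±0.0005° of the true value.
Latitude error → 0.0005 × 111000 = 55.5 m along the meridian.
Longitude error → 0.0005 × 111000 × cos 6.111° = 0.0005 × 111000 × 0.9943 ≈ 55.1846 m.
The two errors are perpendicular, so the maximum displacement is √(55.5² + 55.1846²) ≈ 78.2662 m.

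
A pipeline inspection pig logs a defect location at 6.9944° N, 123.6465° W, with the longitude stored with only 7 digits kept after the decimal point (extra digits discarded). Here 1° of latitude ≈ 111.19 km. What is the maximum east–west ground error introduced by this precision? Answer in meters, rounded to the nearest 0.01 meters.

0.01 meters

Truncating at 7 decimal places can drop up to a full unit in the last place, so the longitude may be off by as much as 1e-07°.
At latitude 6.9944° a degree of longitude spans 111190 m × cos 6.9944° = 111190 × 0.9926 ≈ 110363 m.
East–west error: 1e-07° × 110363 m/° ≈ 0.0110363 m.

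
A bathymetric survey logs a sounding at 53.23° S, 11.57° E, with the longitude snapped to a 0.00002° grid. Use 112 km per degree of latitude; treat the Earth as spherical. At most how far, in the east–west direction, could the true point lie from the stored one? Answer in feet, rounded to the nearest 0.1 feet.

With a 0.00002° grid the true value lies within half a step, ±0.00002°/2 = ±1e-05°, of the stored one.
At latitude 53.23° a degree of longitude spans 112000 m × cos 53.23° = 112000 × 0.5986 ≈ 67043.7 m.
So at most 1e-05° × 67043.7 ≈ 0.670437 m east–west.
Converting: 0.670437 m × 3.2808 ft/m ≈ 2.1996 ft.

2.2 feet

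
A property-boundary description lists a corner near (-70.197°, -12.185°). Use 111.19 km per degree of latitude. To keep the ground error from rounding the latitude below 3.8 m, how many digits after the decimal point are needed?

One degree of latitude covers 111190 m.
Rounding to N decimal places gives at most 0.5 × 10⁻ᴺ degrees of error, i.e. 0.5 × 10⁻ᴺ × 111190 m.
Need 0.5 × 111190 × 10⁻ᴺ ≤ 3.8 → 10⁻ᴺ ≤ 6.835e-05, so N ≥ 4.17.
So 5 decimal places suffice (0.556 m); 4 would allow up to 5.56 m.

5 decimal places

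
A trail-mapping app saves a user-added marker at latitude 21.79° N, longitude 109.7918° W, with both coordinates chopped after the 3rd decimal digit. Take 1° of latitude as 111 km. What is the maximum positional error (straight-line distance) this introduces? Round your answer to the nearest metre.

Truncating at 3 decimal places can drop up to a full unit in the last place, so each coordinate may be off by as much as 0.001°.
N–S: 0.001° × 111000 m/° = 111 m.
East–west component at 21.79°: 0.001° × 111000 × cos 21.79° ≈ 0.001 × 103069 ≈ 103.069 m.
The two errors are perpendicular, so the maximum displacement is √(111² + 103.069²) ≈ 151.474 m.

151 metres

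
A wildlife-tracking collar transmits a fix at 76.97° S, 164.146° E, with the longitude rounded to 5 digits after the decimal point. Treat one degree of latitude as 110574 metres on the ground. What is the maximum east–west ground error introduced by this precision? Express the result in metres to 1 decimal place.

0.1 metres

Rounding to 5 decimal places leaves the longitude within ±5e-06° of the true value.
At latitude 76.97° a degree of longitude spans 110574 m × cos 76.97° = 110574 × 0.2255 ≈ 24930.1 m.
So at most 5e-06° × 24930.1 ≈ 0.124651 m east–west.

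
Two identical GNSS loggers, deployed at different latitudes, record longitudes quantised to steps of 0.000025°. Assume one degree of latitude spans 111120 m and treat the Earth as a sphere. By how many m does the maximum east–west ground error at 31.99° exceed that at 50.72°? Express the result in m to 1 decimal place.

With a 0.000025° grid the true value lies within half a step, ±0.000025°/2 = ±1.25e-05°, of the stored one.
At 31.99°: 1.25e-05° × 111120 × cos 31.99° = 1.25e-05 × 111120 × 0.8481 ≈ 1.1781 m.
Error at 50.72° = 1.25e-05° × 111120 × cos 50.72° ≈ 1.389 × 0.6331 = 0.87939 m.
So the lower-latitude error exceeds the higher by 1.1781 − 0.87939 = 0.29868 m.

0.3 m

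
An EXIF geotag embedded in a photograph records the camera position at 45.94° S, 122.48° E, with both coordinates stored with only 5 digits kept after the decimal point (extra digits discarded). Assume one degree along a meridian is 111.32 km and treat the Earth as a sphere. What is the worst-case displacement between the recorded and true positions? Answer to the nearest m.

Truncating at 5 decimal places can drop up to a full unit in the last place, so each coordinate may be off by as much as 1e-05°.
N–S: 1e-05° × 111320 m/° = 1.1132 m.
E–W at 45.94°: 1e-05° × 111320 × cos 45.94° = 1e-05 × 111320 × 0.6954 ≈ 0.774132 m.
Worst case both components are at the extreme and orthogonal: √(1.1132² + 0.774132²) ≈ 1.35591 m.

1 m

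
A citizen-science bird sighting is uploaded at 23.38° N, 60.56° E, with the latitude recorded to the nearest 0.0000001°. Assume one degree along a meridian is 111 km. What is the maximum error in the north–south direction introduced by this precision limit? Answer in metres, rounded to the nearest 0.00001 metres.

Rounding to 7 decimal places leaves the latitude within ±5e-08° of the true value.
Along the meridian that is 5e-08° × 111000 m/° = 0.00555 m.

0.00555 metres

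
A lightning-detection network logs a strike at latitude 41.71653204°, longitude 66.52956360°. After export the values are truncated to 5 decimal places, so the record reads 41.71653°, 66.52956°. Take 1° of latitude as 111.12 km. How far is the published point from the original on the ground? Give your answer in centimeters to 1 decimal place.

37.5 centimeters

The latitude changed by +0.00000204° and the longitude by +0.00000360°.
North–south shift: 0.00000204 × 111120 = 0.226685 m.
E–W at 41.7165°: 0.00000360° × 111120 × cos 41.7165° = 0.00000360 × 111120 × 0.7464 ≈ 0.298602 m.
Combined displacement = (0.226685² + 0.298602²)^½ ≈ 0.374899 m.
That is 0.374899 m = 37.49 cm.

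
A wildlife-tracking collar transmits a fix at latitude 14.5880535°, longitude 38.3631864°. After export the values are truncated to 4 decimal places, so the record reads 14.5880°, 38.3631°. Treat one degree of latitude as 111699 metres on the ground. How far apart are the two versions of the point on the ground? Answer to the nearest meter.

Δlat = 14.5880535 − 14.5880 = +0.0000535°; Δlon = 38.3631864 − 38.3631 = +0.0000864°.
N–S: 0.0000535° × 111699 m/° = 5.9759 m.
East–west at this latitude: 0.0000864° × 111699 × cos 14.588° ≈ 0.0000864 × 108098 = 9.33967 m.
Combined displacement = (5.9759² + 9.33967²)^½ ≈ 11.0879 m.

11 meters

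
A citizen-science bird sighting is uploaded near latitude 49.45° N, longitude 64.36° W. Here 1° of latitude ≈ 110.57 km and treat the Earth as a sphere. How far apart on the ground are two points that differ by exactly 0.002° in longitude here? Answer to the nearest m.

144 m

At 49.45° a degree of longitude is 110570 × cos 49.45° ≈ 71882.8 m, so 0.002° corresponds to 143.766 m.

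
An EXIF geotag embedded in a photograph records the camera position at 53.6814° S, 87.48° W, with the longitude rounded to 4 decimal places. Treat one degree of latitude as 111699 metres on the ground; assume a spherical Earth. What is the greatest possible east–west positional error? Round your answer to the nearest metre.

3 metres

Rounding to 4 decimal places leaves the longitude within ±5e-05° of the true value.
Parallels shrink by cos φ, so at 53.6814° a degree of longitude is 111699 × 0.5923 ≈ 66156.5 m.
East–west error: 5e-05° × 66156.5 m/° ≈ 3.30783 m.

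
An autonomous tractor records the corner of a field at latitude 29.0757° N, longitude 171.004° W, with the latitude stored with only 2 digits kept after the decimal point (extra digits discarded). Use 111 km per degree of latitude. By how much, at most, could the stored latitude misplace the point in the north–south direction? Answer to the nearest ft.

Truncating at 2 decimal places can drop up to a full unit in the last place, so the latitude may be off by as much as 0.01°.
Along the meridian that is 0.01° × 111000 m/° = 1110 m.
Converting: 1110 m × 3.2808 ft/m ≈ 3641.7 ft.

3642 ft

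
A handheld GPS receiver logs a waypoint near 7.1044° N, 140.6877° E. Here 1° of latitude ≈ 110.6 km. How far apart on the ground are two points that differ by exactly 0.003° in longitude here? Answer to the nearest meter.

329 meters

0.003° of longitude at 7.1044° is 0.003 × 110600 × cos 7.1044° ≈ 0.003 × 109751 = 329.253 m.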